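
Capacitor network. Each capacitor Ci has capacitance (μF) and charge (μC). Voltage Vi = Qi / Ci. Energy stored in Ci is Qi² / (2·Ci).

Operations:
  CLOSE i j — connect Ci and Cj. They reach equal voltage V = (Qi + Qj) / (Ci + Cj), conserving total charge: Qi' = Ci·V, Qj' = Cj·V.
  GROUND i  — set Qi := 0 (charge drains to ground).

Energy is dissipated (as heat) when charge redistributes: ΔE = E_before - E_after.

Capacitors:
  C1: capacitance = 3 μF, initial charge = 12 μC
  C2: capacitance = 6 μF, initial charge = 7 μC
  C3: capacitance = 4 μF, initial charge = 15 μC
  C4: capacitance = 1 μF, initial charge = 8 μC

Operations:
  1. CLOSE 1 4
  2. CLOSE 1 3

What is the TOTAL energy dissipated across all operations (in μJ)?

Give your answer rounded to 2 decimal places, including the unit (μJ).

Initial: C1(3μF, Q=12μC, V=4.00V), C2(6μF, Q=7μC, V=1.17V), C3(4μF, Q=15μC, V=3.75V), C4(1μF, Q=8μC, V=8.00V)
Op 1: CLOSE 1-4: Q_total=20.00, C_total=4.00, V=5.00; Q1=15.00, Q4=5.00; dissipated=6.000
Op 2: CLOSE 1-3: Q_total=30.00, C_total=7.00, V=4.29; Q1=12.86, Q3=17.14; dissipated=1.339
Total dissipated: 7.339 μJ

Answer: 7.34 μJ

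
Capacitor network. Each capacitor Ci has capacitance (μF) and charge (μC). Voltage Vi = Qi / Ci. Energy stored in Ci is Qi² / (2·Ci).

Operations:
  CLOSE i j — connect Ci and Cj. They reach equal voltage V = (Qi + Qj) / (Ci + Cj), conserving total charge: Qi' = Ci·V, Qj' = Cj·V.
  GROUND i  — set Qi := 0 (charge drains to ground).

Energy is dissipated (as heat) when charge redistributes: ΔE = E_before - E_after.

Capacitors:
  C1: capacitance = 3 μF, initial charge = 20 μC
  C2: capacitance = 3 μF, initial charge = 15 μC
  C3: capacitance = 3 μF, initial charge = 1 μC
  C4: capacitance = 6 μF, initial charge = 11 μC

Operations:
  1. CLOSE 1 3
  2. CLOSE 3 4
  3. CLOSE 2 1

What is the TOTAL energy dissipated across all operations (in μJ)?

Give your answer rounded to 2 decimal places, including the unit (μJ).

Initial: C1(3μF, Q=20μC, V=6.67V), C2(3μF, Q=15μC, V=5.00V), C3(3μF, Q=1μC, V=0.33V), C4(6μF, Q=11μC, V=1.83V)
Op 1: CLOSE 1-3: Q_total=21.00, C_total=6.00, V=3.50; Q1=10.50, Q3=10.50; dissipated=30.083
Op 2: CLOSE 3-4: Q_total=21.50, C_total=9.00, V=2.39; Q3=7.17, Q4=14.33; dissipated=2.778
Op 3: CLOSE 2-1: Q_total=25.50, C_total=6.00, V=4.25; Q2=12.75, Q1=12.75; dissipated=1.688
Total dissipated: 34.549 μJ

Answer: 34.55 μJ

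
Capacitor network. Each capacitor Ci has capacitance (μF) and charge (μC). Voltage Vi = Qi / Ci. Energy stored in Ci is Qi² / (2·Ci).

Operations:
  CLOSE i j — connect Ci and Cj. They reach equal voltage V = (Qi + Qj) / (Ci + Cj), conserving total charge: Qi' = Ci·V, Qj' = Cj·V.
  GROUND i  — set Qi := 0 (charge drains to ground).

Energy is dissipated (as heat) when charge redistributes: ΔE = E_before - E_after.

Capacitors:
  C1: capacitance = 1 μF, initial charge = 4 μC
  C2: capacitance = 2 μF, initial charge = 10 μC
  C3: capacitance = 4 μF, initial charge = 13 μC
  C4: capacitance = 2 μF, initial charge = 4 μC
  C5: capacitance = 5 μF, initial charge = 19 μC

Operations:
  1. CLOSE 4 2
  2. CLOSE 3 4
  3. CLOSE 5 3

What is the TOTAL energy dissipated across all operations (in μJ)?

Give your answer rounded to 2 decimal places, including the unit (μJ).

Answer: 4.78 μJ

Derivation:
Initial: C1(1μF, Q=4μC, V=4.00V), C2(2μF, Q=10μC, V=5.00V), C3(4μF, Q=13μC, V=3.25V), C4(2μF, Q=4μC, V=2.00V), C5(5μF, Q=19μC, V=3.80V)
Op 1: CLOSE 4-2: Q_total=14.00, C_total=4.00, V=3.50; Q4=7.00, Q2=7.00; dissipated=4.500
Op 2: CLOSE 3-4: Q_total=20.00, C_total=6.00, V=3.33; Q3=13.33, Q4=6.67; dissipated=0.042
Op 3: CLOSE 5-3: Q_total=32.33, C_total=9.00, V=3.59; Q5=17.96, Q3=14.37; dissipated=0.242
Total dissipated: 4.784 μJ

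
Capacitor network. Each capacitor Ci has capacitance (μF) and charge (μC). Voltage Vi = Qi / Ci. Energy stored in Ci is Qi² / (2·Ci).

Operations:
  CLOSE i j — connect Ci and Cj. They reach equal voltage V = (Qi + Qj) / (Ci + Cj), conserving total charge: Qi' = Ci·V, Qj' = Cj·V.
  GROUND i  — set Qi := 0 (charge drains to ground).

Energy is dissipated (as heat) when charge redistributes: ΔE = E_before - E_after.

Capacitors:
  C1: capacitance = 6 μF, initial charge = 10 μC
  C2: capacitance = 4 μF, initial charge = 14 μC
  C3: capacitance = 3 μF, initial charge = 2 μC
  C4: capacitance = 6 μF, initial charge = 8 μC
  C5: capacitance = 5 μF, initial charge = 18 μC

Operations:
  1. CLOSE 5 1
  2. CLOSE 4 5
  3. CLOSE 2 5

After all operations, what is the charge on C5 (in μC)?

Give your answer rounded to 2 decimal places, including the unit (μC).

Initial: C1(6μF, Q=10μC, V=1.67V), C2(4μF, Q=14μC, V=3.50V), C3(3μF, Q=2μC, V=0.67V), C4(6μF, Q=8μC, V=1.33V), C5(5μF, Q=18μC, V=3.60V)
Op 1: CLOSE 5-1: Q_total=28.00, C_total=11.00, V=2.55; Q5=12.73, Q1=15.27; dissipated=5.097
Op 2: CLOSE 4-5: Q_total=20.73, C_total=11.00, V=1.88; Q4=11.31, Q5=9.42; dissipated=2.004
Op 3: CLOSE 2-5: Q_total=23.42, C_total=9.00, V=2.60; Q2=10.41, Q5=13.01; dissipated=2.901
Final charges: Q1=15.27, Q2=10.41, Q3=2.00, Q4=11.31, Q5=13.01

Answer: 13.01 μC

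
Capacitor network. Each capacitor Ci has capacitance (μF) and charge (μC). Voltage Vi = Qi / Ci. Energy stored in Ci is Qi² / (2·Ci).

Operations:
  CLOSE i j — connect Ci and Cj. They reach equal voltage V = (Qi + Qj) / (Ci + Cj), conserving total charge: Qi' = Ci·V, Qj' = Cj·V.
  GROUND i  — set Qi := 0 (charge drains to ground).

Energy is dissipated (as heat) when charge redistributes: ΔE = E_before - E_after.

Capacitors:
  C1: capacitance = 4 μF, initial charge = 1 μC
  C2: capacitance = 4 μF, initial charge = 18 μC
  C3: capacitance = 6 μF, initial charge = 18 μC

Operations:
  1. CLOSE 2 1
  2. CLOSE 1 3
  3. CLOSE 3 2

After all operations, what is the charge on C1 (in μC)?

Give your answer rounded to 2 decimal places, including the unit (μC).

Answer: 11.00 μC

Derivation:
Initial: C1(4μF, Q=1μC, V=0.25V), C2(4μF, Q=18μC, V=4.50V), C3(6μF, Q=18μC, V=3.00V)
Op 1: CLOSE 2-1: Q_total=19.00, C_total=8.00, V=2.38; Q2=9.50, Q1=9.50; dissipated=18.062
Op 2: CLOSE 1-3: Q_total=27.50, C_total=10.00, V=2.75; Q1=11.00, Q3=16.50; dissipated=0.469
Op 3: CLOSE 3-2: Q_total=26.00, C_total=10.00, V=2.60; Q3=15.60, Q2=10.40; dissipated=0.169
Final charges: Q1=11.00, Q2=10.40, Q3=15.60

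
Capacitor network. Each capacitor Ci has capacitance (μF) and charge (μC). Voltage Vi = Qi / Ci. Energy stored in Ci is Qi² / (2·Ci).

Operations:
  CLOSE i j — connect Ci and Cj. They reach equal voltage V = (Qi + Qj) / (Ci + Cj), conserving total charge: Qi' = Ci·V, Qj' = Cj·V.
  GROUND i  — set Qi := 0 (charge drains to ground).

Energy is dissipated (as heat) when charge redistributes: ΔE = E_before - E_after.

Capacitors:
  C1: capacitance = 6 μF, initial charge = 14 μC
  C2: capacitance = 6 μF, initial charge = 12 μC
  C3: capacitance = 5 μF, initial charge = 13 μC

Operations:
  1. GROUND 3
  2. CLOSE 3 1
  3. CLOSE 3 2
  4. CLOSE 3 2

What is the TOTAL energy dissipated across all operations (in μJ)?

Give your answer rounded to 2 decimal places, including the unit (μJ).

Initial: C1(6μF, Q=14μC, V=2.33V), C2(6μF, Q=12μC, V=2.00V), C3(5μF, Q=13μC, V=2.60V)
Op 1: GROUND 3: Q3=0; energy lost=16.900
Op 2: CLOSE 3-1: Q_total=14.00, C_total=11.00, V=1.27; Q3=6.36, Q1=7.64; dissipated=7.424
Op 3: CLOSE 3-2: Q_total=18.36, C_total=11.00, V=1.67; Q3=8.35, Q2=10.02; dissipated=0.721
Op 4: CLOSE 3-2: Q_total=18.36, C_total=11.00, V=1.67; Q3=8.35, Q2=10.02; dissipated=0.000
Total dissipated: 25.046 μJ

Answer: 25.05 μJ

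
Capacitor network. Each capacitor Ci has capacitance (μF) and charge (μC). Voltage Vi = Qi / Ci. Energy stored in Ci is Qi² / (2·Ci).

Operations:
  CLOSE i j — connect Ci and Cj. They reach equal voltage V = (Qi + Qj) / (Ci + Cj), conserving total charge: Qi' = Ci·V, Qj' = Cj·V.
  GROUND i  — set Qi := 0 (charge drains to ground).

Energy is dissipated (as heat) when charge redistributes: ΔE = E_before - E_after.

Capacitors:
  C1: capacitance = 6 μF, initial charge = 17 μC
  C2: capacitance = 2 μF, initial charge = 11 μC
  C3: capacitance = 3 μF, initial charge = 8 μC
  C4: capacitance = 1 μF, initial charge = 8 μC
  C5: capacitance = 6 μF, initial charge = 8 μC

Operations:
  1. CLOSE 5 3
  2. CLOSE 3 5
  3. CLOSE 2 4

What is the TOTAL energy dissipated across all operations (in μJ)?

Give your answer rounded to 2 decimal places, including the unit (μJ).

Answer: 3.86 μJ

Derivation:
Initial: C1(6μF, Q=17μC, V=2.83V), C2(2μF, Q=11μC, V=5.50V), C3(3μF, Q=8μC, V=2.67V), C4(1μF, Q=8μC, V=8.00V), C5(6μF, Q=8μC, V=1.33V)
Op 1: CLOSE 5-3: Q_total=16.00, C_total=9.00, V=1.78; Q5=10.67, Q3=5.33; dissipated=1.778
Op 2: CLOSE 3-5: Q_total=16.00, C_total=9.00, V=1.78; Q3=5.33, Q5=10.67; dissipated=0.000
Op 3: CLOSE 2-4: Q_total=19.00, C_total=3.00, V=6.33; Q2=12.67, Q4=6.33; dissipated=2.083
Total dissipated: 3.861 μJ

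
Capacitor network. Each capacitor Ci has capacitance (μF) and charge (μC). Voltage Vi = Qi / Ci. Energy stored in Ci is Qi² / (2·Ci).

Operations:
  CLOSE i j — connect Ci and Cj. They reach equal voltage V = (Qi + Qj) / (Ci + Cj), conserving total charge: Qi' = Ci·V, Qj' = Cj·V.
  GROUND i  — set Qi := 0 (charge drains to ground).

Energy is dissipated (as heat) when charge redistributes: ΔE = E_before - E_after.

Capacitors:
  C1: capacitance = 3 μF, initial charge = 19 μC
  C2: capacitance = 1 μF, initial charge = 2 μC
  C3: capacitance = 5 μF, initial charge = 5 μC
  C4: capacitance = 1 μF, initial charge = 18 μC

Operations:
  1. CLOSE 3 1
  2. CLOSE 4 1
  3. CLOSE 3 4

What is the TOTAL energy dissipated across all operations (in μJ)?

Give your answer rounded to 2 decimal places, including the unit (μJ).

Answer: 116.90 μJ

Derivation:
Initial: C1(3μF, Q=19μC, V=6.33V), C2(1μF, Q=2μC, V=2.00V), C3(5μF, Q=5μC, V=1.00V), C4(1μF, Q=18μC, V=18.00V)
Op 1: CLOSE 3-1: Q_total=24.00, C_total=8.00, V=3.00; Q3=15.00, Q1=9.00; dissipated=26.667
Op 2: CLOSE 4-1: Q_total=27.00, C_total=4.00, V=6.75; Q4=6.75, Q1=20.25; dissipated=84.375
Op 3: CLOSE 3-4: Q_total=21.75, C_total=6.00, V=3.62; Q3=18.12, Q4=3.62; dissipated=5.859
Total dissipated: 116.901 μJ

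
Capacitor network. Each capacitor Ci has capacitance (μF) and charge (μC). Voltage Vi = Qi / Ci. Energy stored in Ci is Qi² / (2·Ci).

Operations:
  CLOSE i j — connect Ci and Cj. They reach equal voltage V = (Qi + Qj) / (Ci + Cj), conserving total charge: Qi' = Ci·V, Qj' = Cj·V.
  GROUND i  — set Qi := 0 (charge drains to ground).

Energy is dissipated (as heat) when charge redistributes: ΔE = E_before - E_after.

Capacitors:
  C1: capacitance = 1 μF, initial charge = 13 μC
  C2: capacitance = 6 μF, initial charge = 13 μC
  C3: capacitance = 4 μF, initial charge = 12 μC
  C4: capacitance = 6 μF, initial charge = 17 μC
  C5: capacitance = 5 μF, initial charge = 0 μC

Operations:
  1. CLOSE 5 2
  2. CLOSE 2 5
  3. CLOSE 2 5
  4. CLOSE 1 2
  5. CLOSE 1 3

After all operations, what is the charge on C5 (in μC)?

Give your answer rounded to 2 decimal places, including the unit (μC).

Initial: C1(1μF, Q=13μC, V=13.00V), C2(6μF, Q=13μC, V=2.17V), C3(4μF, Q=12μC, V=3.00V), C4(6μF, Q=17μC, V=2.83V), C5(5μF, Q=0μC, V=0.00V)
Op 1: CLOSE 5-2: Q_total=13.00, C_total=11.00, V=1.18; Q5=5.91, Q2=7.09; dissipated=6.402
Op 2: CLOSE 2-5: Q_total=13.00, C_total=11.00, V=1.18; Q2=7.09, Q5=5.91; dissipated=0.000
Op 3: CLOSE 2-5: Q_total=13.00, C_total=11.00, V=1.18; Q2=7.09, Q5=5.91; dissipated=0.000
Op 4: CLOSE 1-2: Q_total=20.09, C_total=7.00, V=2.87; Q1=2.87, Q2=17.22; dissipated=59.858
Op 5: CLOSE 1-3: Q_total=14.87, C_total=5.00, V=2.97; Q1=2.97, Q3=11.90; dissipated=0.007
Final charges: Q1=2.97, Q2=17.22, Q3=11.90, Q4=17.00, Q5=5.91

Answer: 5.91 μC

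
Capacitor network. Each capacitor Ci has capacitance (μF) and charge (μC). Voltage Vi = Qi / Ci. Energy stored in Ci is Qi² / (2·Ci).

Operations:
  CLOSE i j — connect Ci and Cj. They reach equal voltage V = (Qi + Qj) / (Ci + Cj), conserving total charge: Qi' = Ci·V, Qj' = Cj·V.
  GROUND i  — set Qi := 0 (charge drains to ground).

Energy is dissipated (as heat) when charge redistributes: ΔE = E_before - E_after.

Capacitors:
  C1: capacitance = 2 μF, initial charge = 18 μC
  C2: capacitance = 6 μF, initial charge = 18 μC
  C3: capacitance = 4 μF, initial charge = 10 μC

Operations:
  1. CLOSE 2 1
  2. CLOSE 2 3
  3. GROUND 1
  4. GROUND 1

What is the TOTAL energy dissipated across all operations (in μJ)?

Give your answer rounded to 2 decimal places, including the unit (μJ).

Initial: C1(2μF, Q=18μC, V=9.00V), C2(6μF, Q=18μC, V=3.00V), C3(4μF, Q=10μC, V=2.50V)
Op 1: CLOSE 2-1: Q_total=36.00, C_total=8.00, V=4.50; Q2=27.00, Q1=9.00; dissipated=27.000
Op 2: CLOSE 2-3: Q_total=37.00, C_total=10.00, V=3.70; Q2=22.20, Q3=14.80; dissipated=4.800
Op 3: GROUND 1: Q1=0; energy lost=20.250
Op 4: GROUND 1: Q1=0; energy lost=0.000
Total dissipated: 52.050 μJ

Answer: 52.05 μJ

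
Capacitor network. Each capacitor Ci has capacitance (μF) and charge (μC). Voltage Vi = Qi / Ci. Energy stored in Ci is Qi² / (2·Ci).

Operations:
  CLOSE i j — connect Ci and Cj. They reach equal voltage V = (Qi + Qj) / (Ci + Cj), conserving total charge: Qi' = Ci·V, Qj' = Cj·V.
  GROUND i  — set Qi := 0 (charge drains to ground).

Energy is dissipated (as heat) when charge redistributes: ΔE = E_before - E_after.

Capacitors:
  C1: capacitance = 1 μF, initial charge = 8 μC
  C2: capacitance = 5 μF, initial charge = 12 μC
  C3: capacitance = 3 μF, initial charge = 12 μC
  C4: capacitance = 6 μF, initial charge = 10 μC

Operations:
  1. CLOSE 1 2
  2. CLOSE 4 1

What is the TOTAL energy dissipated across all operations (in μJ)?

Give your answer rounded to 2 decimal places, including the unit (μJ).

Initial: C1(1μF, Q=8μC, V=8.00V), C2(5μF, Q=12μC, V=2.40V), C3(3μF, Q=12μC, V=4.00V), C4(6μF, Q=10μC, V=1.67V)
Op 1: CLOSE 1-2: Q_total=20.00, C_total=6.00, V=3.33; Q1=3.33, Q2=16.67; dissipated=13.067
Op 2: CLOSE 4-1: Q_total=13.33, C_total=7.00, V=1.90; Q4=11.43, Q1=1.90; dissipated=1.190
Total dissipated: 14.257 μJ

Answer: 14.26 μJ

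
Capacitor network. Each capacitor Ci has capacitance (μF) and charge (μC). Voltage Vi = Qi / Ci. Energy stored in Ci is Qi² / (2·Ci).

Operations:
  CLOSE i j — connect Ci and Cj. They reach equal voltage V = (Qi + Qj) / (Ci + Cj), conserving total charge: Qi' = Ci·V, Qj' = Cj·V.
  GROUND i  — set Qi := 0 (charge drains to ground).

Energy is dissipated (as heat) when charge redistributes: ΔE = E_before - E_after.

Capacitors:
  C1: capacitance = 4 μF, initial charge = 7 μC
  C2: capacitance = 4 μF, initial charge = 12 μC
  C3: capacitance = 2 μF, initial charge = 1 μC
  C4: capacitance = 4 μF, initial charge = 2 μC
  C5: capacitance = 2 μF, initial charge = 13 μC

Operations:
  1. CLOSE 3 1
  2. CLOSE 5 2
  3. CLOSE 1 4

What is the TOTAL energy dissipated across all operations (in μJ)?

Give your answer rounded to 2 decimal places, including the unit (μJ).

Initial: C1(4μF, Q=7μC, V=1.75V), C2(4μF, Q=12μC, V=3.00V), C3(2μF, Q=1μC, V=0.50V), C4(4μF, Q=2μC, V=0.50V), C5(2μF, Q=13μC, V=6.50V)
Op 1: CLOSE 3-1: Q_total=8.00, C_total=6.00, V=1.33; Q3=2.67, Q1=5.33; dissipated=1.042
Op 2: CLOSE 5-2: Q_total=25.00, C_total=6.00, V=4.17; Q5=8.33, Q2=16.67; dissipated=8.167
Op 3: CLOSE 1-4: Q_total=7.33, C_total=8.00, V=0.92; Q1=3.67, Q4=3.67; dissipated=0.694
Total dissipated: 9.903 μJ

Answer: 9.90 μJ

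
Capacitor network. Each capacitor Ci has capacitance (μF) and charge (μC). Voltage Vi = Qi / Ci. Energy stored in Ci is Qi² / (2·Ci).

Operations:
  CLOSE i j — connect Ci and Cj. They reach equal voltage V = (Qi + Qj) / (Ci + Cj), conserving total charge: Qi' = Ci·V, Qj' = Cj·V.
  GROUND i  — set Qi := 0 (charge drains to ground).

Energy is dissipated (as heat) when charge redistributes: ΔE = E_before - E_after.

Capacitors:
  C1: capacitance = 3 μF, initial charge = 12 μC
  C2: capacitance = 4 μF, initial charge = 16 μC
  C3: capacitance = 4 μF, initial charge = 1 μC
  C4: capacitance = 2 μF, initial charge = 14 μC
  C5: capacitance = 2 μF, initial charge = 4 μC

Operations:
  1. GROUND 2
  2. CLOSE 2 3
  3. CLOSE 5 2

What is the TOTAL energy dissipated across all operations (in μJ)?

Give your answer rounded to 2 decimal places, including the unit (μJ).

Initial: C1(3μF, Q=12μC, V=4.00V), C2(4μF, Q=16μC, V=4.00V), C3(4μF, Q=1μC, V=0.25V), C4(2μF, Q=14μC, V=7.00V), C5(2μF, Q=4μC, V=2.00V)
Op 1: GROUND 2: Q2=0; energy lost=32.000
Op 2: CLOSE 2-3: Q_total=1.00, C_total=8.00, V=0.12; Q2=0.50, Q3=0.50; dissipated=0.062
Op 3: CLOSE 5-2: Q_total=4.50, C_total=6.00, V=0.75; Q5=1.50, Q2=3.00; dissipated=2.344
Total dissipated: 34.406 μJ

Answer: 34.41 μJ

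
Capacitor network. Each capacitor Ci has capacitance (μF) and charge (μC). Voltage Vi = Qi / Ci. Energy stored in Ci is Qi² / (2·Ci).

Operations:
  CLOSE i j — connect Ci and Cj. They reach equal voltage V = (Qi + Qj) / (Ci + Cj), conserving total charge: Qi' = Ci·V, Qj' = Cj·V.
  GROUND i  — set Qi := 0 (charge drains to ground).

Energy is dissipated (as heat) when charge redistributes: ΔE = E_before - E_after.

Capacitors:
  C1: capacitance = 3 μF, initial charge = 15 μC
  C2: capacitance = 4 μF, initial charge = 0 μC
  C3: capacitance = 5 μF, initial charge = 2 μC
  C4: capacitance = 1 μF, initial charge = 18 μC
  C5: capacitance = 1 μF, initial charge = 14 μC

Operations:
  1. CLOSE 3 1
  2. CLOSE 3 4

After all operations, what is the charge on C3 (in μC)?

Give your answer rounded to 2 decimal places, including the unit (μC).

Initial: C1(3μF, Q=15μC, V=5.00V), C2(4μF, Q=0μC, V=0.00V), C3(5μF, Q=2μC, V=0.40V), C4(1μF, Q=18μC, V=18.00V), C5(1μF, Q=14μC, V=14.00V)
Op 1: CLOSE 3-1: Q_total=17.00, C_total=8.00, V=2.12; Q3=10.62, Q1=6.38; dissipated=19.837
Op 2: CLOSE 3-4: Q_total=28.62, C_total=6.00, V=4.77; Q3=23.85, Q4=4.77; dissipated=105.007
Final charges: Q1=6.38, Q2=0.00, Q3=23.85, Q4=4.77, Q5=14.00

Answer: 23.85 μC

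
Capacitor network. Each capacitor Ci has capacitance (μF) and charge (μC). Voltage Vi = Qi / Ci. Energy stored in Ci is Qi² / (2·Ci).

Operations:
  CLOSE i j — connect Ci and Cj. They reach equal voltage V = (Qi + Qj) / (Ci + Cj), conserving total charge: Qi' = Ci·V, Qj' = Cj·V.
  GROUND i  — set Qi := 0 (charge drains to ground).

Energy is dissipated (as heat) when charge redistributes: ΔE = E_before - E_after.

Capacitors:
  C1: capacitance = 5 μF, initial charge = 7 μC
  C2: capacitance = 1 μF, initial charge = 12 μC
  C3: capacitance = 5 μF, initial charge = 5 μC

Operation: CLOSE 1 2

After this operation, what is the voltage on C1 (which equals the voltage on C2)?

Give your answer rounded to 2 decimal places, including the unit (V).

Initial: C1(5μF, Q=7μC, V=1.40V), C2(1μF, Q=12μC, V=12.00V), C3(5μF, Q=5μC, V=1.00V)
Op 1: CLOSE 1-2: Q_total=19.00, C_total=6.00, V=3.17; Q1=15.83, Q2=3.17; dissipated=46.817

Answer: 3.17 V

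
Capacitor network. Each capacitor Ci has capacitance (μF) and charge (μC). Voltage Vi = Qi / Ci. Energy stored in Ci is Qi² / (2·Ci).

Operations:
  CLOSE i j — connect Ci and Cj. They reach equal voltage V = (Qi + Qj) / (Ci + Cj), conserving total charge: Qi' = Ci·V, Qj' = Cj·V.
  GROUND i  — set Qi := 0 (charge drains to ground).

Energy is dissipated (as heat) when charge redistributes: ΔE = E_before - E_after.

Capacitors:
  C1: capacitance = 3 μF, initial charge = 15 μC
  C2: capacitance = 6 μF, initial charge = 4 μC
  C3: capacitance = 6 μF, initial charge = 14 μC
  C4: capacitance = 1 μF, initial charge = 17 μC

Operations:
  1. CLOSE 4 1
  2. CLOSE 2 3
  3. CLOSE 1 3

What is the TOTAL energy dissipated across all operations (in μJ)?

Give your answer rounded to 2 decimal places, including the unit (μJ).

Initial: C1(3μF, Q=15μC, V=5.00V), C2(6μF, Q=4μC, V=0.67V), C3(6μF, Q=14μC, V=2.33V), C4(1μF, Q=17μC, V=17.00V)
Op 1: CLOSE 4-1: Q_total=32.00, C_total=4.00, V=8.00; Q4=8.00, Q1=24.00; dissipated=54.000
Op 2: CLOSE 2-3: Q_total=18.00, C_total=12.00, V=1.50; Q2=9.00, Q3=9.00; dissipated=4.167
Op 3: CLOSE 1-3: Q_total=33.00, C_total=9.00, V=3.67; Q1=11.00, Q3=22.00; dissipated=42.250
Total dissipated: 100.417 μJ

Answer: 100.42 μJ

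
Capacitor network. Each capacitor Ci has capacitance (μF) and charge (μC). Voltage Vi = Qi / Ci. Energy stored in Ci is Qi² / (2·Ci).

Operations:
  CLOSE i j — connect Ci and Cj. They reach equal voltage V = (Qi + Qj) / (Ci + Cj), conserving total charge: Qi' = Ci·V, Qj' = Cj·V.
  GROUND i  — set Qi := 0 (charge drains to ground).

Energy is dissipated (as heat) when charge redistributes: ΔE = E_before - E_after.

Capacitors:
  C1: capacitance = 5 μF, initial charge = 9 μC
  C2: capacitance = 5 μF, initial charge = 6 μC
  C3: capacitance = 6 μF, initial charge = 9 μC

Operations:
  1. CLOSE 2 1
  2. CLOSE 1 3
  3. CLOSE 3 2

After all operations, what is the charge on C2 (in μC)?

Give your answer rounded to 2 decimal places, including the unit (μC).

Initial: C1(5μF, Q=9μC, V=1.80V), C2(5μF, Q=6μC, V=1.20V), C3(6μF, Q=9μC, V=1.50V)
Op 1: CLOSE 2-1: Q_total=15.00, C_total=10.00, V=1.50; Q2=7.50, Q1=7.50; dissipated=0.450
Op 2: CLOSE 1-3: Q_total=16.50, C_total=11.00, V=1.50; Q1=7.50, Q3=9.00; dissipated=0.000
Op 3: CLOSE 3-2: Q_total=16.50, C_total=11.00, V=1.50; Q3=9.00, Q2=7.50; dissipated=0.000
Final charges: Q1=7.50, Q2=7.50, Q3=9.00

Answer: 7.50 μC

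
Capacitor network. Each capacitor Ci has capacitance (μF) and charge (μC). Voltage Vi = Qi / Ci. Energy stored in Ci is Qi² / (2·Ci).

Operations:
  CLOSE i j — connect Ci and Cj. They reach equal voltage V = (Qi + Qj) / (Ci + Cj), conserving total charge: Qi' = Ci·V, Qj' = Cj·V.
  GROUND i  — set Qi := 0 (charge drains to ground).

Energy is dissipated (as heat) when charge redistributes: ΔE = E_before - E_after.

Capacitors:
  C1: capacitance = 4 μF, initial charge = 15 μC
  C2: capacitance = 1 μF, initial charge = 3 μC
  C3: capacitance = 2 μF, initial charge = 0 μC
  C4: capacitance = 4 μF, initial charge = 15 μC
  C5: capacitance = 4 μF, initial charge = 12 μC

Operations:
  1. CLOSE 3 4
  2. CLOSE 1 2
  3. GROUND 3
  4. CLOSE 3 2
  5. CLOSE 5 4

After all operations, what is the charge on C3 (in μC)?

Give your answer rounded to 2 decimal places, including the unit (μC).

Initial: C1(4μF, Q=15μC, V=3.75V), C2(1μF, Q=3μC, V=3.00V), C3(2μF, Q=0μC, V=0.00V), C4(4μF, Q=15μC, V=3.75V), C5(4μF, Q=12μC, V=3.00V)
Op 1: CLOSE 3-4: Q_total=15.00, C_total=6.00, V=2.50; Q3=5.00, Q4=10.00; dissipated=9.375
Op 2: CLOSE 1-2: Q_total=18.00, C_total=5.00, V=3.60; Q1=14.40, Q2=3.60; dissipated=0.225
Op 3: GROUND 3: Q3=0; energy lost=6.250
Op 4: CLOSE 3-2: Q_total=3.60, C_total=3.00, V=1.20; Q3=2.40, Q2=1.20; dissipated=4.320
Op 5: CLOSE 5-4: Q_total=22.00, C_total=8.00, V=2.75; Q5=11.00, Q4=11.00; dissipated=0.250
Final charges: Q1=14.40, Q2=1.20, Q3=2.40, Q4=11.00, Q5=11.00

Answer: 2.40 μC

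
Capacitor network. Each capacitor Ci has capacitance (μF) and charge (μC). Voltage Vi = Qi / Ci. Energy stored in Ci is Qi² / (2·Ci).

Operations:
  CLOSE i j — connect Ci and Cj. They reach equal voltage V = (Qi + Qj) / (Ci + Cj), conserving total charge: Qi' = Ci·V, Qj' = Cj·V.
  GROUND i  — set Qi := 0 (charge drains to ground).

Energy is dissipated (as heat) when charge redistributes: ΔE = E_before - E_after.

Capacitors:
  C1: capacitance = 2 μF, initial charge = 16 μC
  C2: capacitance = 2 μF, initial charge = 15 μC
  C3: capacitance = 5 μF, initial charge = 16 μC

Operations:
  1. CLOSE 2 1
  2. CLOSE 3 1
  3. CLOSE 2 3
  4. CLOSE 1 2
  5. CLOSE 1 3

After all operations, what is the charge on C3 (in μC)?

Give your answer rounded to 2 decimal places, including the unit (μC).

Answer: 26.48 μC

Derivation:
Initial: C1(2μF, Q=16μC, V=8.00V), C2(2μF, Q=15μC, V=7.50V), C3(5μF, Q=16μC, V=3.20V)
Op 1: CLOSE 2-1: Q_total=31.00, C_total=4.00, V=7.75; Q2=15.50, Q1=15.50; dissipated=0.125
Op 2: CLOSE 3-1: Q_total=31.50, C_total=7.00, V=4.50; Q3=22.50, Q1=9.00; dissipated=14.787
Op 3: CLOSE 2-3: Q_total=38.00, C_total=7.00, V=5.43; Q2=10.86, Q3=27.14; dissipated=7.545
Op 4: CLOSE 1-2: Q_total=19.86, C_total=4.00, V=4.96; Q1=9.93, Q2=9.93; dissipated=0.431
Op 5: CLOSE 1-3: Q_total=37.07, C_total=7.00, V=5.30; Q1=10.59, Q3=26.48; dissipated=0.154
Final charges: Q1=10.59, Q2=9.93, Q3=26.48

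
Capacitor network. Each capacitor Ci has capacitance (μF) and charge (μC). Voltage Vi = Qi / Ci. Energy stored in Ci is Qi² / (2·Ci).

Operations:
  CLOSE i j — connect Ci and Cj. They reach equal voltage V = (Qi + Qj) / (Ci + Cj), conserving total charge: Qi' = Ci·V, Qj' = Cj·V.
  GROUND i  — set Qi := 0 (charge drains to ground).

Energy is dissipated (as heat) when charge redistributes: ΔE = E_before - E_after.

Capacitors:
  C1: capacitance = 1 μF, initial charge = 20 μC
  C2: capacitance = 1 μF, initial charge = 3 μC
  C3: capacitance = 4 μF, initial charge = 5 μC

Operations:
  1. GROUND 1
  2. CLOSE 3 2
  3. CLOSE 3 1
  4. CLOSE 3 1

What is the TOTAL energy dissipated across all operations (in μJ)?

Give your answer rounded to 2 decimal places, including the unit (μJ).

Initial: C1(1μF, Q=20μC, V=20.00V), C2(1μF, Q=3μC, V=3.00V), C3(4μF, Q=5μC, V=1.25V)
Op 1: GROUND 1: Q1=0; energy lost=200.000
Op 2: CLOSE 3-2: Q_total=8.00, C_total=5.00, V=1.60; Q3=6.40, Q2=1.60; dissipated=1.225
Op 3: CLOSE 3-1: Q_total=6.40, C_total=5.00, V=1.28; Q3=5.12, Q1=1.28; dissipated=1.024
Op 4: CLOSE 3-1: Q_total=6.40, C_total=5.00, V=1.28; Q3=5.12, Q1=1.28; dissipated=0.000
Total dissipated: 202.249 μJ

Answer: 202.25 μJ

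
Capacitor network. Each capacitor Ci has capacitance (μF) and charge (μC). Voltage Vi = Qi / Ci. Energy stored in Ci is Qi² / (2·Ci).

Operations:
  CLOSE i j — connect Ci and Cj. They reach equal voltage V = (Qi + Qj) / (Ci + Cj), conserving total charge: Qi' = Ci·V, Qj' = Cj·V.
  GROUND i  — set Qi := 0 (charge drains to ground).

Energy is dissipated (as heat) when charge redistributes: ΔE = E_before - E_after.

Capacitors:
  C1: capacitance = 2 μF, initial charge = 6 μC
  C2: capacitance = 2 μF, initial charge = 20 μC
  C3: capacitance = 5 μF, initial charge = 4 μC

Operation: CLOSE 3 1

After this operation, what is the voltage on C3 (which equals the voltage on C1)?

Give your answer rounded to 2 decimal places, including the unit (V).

Initial: C1(2μF, Q=6μC, V=3.00V), C2(2μF, Q=20μC, V=10.00V), C3(5μF, Q=4μC, V=0.80V)
Op 1: CLOSE 3-1: Q_total=10.00, C_total=7.00, V=1.43; Q3=7.14, Q1=2.86; dissipated=3.457

Answer: 1.43 V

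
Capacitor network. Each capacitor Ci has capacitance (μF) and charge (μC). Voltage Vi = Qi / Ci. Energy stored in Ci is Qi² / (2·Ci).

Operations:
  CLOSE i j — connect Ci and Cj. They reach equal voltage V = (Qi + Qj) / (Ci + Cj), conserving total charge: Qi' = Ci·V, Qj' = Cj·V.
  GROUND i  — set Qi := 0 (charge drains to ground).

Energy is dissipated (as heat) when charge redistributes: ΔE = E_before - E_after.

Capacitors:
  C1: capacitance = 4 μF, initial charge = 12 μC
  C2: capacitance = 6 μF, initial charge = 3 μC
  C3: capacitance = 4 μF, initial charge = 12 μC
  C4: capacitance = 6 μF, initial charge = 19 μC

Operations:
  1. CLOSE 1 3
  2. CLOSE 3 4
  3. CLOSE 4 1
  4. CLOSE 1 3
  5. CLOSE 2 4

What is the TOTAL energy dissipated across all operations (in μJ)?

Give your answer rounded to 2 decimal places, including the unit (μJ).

Initial: C1(4μF, Q=12μC, V=3.00V), C2(6μF, Q=3μC, V=0.50V), C3(4μF, Q=12μC, V=3.00V), C4(6μF, Q=19μC, V=3.17V)
Op 1: CLOSE 1-3: Q_total=24.00, C_total=8.00, V=3.00; Q1=12.00, Q3=12.00; dissipated=0.000
Op 2: CLOSE 3-4: Q_total=31.00, C_total=10.00, V=3.10; Q3=12.40, Q4=18.60; dissipated=0.033
Op 3: CLOSE 4-1: Q_total=30.60, C_total=10.00, V=3.06; Q4=18.36, Q1=12.24; dissipated=0.012
Op 4: CLOSE 1-3: Q_total=24.64, C_total=8.00, V=3.08; Q1=12.32, Q3=12.32; dissipated=0.002
Op 5: CLOSE 2-4: Q_total=21.36, C_total=12.00, V=1.78; Q2=10.68, Q4=10.68; dissipated=9.830
Total dissipated: 9.877 μJ

Answer: 9.88 μJ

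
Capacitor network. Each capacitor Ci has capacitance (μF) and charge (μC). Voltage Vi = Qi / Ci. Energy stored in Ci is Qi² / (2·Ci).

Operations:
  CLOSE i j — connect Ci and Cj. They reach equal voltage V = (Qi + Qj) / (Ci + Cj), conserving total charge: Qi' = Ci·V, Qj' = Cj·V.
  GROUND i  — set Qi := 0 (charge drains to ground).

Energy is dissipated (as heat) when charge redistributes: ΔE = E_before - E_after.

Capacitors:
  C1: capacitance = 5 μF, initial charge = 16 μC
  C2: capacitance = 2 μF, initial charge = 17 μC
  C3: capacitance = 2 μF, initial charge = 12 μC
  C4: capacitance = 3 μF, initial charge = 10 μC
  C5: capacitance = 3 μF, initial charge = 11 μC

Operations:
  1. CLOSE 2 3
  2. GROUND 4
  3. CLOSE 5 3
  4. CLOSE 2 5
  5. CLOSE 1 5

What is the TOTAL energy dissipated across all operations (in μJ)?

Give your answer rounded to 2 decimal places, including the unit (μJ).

Answer: 37.41 μJ

Derivation:
Initial: C1(5μF, Q=16μC, V=3.20V), C2(2μF, Q=17μC, V=8.50V), C3(2μF, Q=12μC, V=6.00V), C4(3μF, Q=10μC, V=3.33V), C5(3μF, Q=11μC, V=3.67V)
Op 1: CLOSE 2-3: Q_total=29.00, C_total=4.00, V=7.25; Q2=14.50, Q3=14.50; dissipated=3.125
Op 2: GROUND 4: Q4=0; energy lost=16.667
Op 3: CLOSE 5-3: Q_total=25.50, C_total=5.00, V=5.10; Q5=15.30, Q3=10.20; dissipated=7.704
Op 4: CLOSE 2-5: Q_total=29.80, C_total=5.00, V=5.96; Q2=11.92, Q5=17.88; dissipated=2.773
Op 5: CLOSE 1-5: Q_total=33.88, C_total=8.00, V=4.24; Q1=21.18, Q5=12.71; dissipated=7.141
Total dissipated: 37.411 μJ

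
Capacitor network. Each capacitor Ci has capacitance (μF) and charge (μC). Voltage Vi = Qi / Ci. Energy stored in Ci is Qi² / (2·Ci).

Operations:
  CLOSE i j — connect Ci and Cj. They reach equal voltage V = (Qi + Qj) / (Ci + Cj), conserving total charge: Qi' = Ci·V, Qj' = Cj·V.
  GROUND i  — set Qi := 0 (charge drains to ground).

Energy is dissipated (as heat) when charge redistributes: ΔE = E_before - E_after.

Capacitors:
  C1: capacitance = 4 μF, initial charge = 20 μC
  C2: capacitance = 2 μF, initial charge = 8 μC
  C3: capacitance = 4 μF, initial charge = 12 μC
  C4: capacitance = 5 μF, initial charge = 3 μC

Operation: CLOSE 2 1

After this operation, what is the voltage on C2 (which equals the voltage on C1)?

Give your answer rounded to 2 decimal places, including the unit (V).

Answer: 4.67 V

Derivation:
Initial: C1(4μF, Q=20μC, V=5.00V), C2(2μF, Q=8μC, V=4.00V), C3(4μF, Q=12μC, V=3.00V), C4(5μF, Q=3μC, V=0.60V)
Op 1: CLOSE 2-1: Q_total=28.00, C_total=6.00, V=4.67; Q2=9.33, Q1=18.67; dissipated=0.667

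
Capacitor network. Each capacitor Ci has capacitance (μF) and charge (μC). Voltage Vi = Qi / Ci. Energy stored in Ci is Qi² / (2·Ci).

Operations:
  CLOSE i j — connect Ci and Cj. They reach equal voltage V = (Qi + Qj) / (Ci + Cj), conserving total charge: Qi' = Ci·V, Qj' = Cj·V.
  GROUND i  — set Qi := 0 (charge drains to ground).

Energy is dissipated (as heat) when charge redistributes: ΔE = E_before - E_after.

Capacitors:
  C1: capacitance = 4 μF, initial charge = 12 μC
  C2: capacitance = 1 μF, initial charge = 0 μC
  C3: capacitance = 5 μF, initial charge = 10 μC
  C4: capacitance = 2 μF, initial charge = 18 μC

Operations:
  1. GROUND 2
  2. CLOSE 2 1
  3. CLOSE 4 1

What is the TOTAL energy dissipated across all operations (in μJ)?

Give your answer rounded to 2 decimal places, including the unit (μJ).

Answer: 32.64 μJ

Derivation:
Initial: C1(4μF, Q=12μC, V=3.00V), C2(1μF, Q=0μC, V=0.00V), C3(5μF, Q=10μC, V=2.00V), C4(2μF, Q=18μC, V=9.00V)
Op 1: GROUND 2: Q2=0; energy lost=0.000
Op 2: CLOSE 2-1: Q_total=12.00, C_total=5.00, V=2.40; Q2=2.40, Q1=9.60; dissipated=3.600
Op 3: CLOSE 4-1: Q_total=27.60, C_total=6.00, V=4.60; Q4=9.20, Q1=18.40; dissipated=29.040
Total dissipated: 32.640 μJ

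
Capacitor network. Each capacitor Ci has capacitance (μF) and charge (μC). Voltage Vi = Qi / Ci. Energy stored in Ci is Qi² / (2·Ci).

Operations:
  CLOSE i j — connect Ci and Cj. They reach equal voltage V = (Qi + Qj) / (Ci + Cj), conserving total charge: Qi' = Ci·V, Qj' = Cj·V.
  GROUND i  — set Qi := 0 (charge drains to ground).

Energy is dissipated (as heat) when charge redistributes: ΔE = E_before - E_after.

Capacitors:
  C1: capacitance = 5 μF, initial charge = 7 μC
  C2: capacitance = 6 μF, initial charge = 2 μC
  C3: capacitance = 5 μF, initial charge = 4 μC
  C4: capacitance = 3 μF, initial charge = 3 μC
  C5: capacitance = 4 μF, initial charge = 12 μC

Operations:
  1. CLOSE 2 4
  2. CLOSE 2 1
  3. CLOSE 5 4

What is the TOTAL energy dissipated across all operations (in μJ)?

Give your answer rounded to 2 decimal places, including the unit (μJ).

Answer: 6.54 μJ

Derivation:
Initial: C1(5μF, Q=7μC, V=1.40V), C2(6μF, Q=2μC, V=0.33V), C3(5μF, Q=4μC, V=0.80V), C4(3μF, Q=3μC, V=1.00V), C5(4μF, Q=12μC, V=3.00V)
Op 1: CLOSE 2-4: Q_total=5.00, C_total=9.00, V=0.56; Q2=3.33, Q4=1.67; dissipated=0.444
Op 2: CLOSE 2-1: Q_total=10.33, C_total=11.00, V=0.94; Q2=5.64, Q1=4.70; dissipated=0.972
Op 3: CLOSE 5-4: Q_total=13.67, C_total=7.00, V=1.95; Q5=7.81, Q4=5.86; dissipated=5.122
Total dissipated: 6.539 μJ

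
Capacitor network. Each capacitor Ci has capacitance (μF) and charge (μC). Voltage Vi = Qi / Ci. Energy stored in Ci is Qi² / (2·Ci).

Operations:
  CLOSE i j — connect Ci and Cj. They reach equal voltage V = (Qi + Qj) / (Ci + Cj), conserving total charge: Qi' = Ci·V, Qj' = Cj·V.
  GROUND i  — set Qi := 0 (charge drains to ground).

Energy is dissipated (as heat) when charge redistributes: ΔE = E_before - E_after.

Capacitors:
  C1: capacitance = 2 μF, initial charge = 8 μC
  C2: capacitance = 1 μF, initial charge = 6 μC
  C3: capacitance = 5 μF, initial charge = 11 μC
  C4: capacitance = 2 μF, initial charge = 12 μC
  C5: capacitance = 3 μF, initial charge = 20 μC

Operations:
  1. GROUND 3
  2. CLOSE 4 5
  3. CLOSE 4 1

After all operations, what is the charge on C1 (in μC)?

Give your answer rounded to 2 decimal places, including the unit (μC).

Initial: C1(2μF, Q=8μC, V=4.00V), C2(1μF, Q=6μC, V=6.00V), C3(5μF, Q=11μC, V=2.20V), C4(2μF, Q=12μC, V=6.00V), C5(3μF, Q=20μC, V=6.67V)
Op 1: GROUND 3: Q3=0; energy lost=12.100
Op 2: CLOSE 4-5: Q_total=32.00, C_total=5.00, V=6.40; Q4=12.80, Q5=19.20; dissipated=0.267
Op 3: CLOSE 4-1: Q_total=20.80, C_total=4.00, V=5.20; Q4=10.40, Q1=10.40; dissipated=2.880
Final charges: Q1=10.40, Q2=6.00, Q3=0.00, Q4=10.40, Q5=19.20

Answer: 10.40 μC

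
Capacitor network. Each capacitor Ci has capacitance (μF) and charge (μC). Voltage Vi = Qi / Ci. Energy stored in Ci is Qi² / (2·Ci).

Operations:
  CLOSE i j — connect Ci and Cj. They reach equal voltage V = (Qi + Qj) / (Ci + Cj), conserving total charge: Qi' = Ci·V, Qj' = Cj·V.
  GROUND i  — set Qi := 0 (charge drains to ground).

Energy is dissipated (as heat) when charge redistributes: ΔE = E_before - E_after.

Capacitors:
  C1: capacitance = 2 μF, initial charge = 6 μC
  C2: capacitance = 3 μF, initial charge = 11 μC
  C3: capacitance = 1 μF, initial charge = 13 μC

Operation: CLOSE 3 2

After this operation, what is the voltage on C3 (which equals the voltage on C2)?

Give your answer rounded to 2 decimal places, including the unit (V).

Initial: C1(2μF, Q=6μC, V=3.00V), C2(3μF, Q=11μC, V=3.67V), C3(1μF, Q=13μC, V=13.00V)
Op 1: CLOSE 3-2: Q_total=24.00, C_total=4.00, V=6.00; Q3=6.00, Q2=18.00; dissipated=32.667

Answer: 6.00 V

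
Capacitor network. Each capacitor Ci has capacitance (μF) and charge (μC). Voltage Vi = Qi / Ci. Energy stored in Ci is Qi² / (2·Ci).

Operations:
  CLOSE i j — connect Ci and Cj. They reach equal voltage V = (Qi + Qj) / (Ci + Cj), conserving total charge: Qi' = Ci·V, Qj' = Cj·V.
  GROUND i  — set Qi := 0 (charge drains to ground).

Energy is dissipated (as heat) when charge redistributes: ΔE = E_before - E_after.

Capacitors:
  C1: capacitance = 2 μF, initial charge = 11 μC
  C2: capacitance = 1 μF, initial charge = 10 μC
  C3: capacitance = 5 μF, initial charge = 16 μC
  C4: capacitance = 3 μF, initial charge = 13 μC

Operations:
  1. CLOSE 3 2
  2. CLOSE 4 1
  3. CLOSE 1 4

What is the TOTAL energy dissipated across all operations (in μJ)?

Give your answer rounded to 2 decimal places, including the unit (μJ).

Answer: 20.08 μJ

Derivation:
Initial: C1(2μF, Q=11μC, V=5.50V), C2(1μF, Q=10μC, V=10.00V), C3(5μF, Q=16μC, V=3.20V), C4(3μF, Q=13μC, V=4.33V)
Op 1: CLOSE 3-2: Q_total=26.00, C_total=6.00, V=4.33; Q3=21.67, Q2=4.33; dissipated=19.267
Op 2: CLOSE 4-1: Q_total=24.00, C_total=5.00, V=4.80; Q4=14.40, Q1=9.60; dissipated=0.817
Op 3: CLOSE 1-4: Q_total=24.00, C_total=5.00, V=4.80; Q1=9.60, Q4=14.40; dissipated=0.000
Total dissipated: 20.083 μJ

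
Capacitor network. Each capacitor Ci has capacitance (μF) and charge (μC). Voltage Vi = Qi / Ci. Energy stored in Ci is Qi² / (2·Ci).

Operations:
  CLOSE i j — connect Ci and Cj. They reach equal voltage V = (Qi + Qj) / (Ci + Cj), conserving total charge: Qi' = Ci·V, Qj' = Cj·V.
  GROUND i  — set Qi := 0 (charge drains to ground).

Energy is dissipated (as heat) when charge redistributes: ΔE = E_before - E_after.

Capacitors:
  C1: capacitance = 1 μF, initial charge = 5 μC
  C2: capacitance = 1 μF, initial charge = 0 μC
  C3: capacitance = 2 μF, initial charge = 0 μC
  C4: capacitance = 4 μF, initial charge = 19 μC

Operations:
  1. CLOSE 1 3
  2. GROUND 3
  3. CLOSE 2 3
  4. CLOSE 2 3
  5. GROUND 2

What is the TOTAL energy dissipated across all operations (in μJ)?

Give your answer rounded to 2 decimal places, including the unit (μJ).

Initial: C1(1μF, Q=5μC, V=5.00V), C2(1μF, Q=0μC, V=0.00V), C3(2μF, Q=0μC, V=0.00V), C4(4μF, Q=19μC, V=4.75V)
Op 1: CLOSE 1-3: Q_total=5.00, C_total=3.00, V=1.67; Q1=1.67, Q3=3.33; dissipated=8.333
Op 2: GROUND 3: Q3=0; energy lost=2.778
Op 3: CLOSE 2-3: Q_total=0.00, C_total=3.00, V=0.00; Q2=0.00, Q3=0.00; dissipated=0.000
Op 4: CLOSE 2-3: Q_total=0.00, C_total=3.00, V=0.00; Q2=0.00, Q3=0.00; dissipated=0.000
Op 5: GROUND 2: Q2=0; energy lost=0.000
Total dissipated: 11.111 μJ

Answer: 11.11 μJ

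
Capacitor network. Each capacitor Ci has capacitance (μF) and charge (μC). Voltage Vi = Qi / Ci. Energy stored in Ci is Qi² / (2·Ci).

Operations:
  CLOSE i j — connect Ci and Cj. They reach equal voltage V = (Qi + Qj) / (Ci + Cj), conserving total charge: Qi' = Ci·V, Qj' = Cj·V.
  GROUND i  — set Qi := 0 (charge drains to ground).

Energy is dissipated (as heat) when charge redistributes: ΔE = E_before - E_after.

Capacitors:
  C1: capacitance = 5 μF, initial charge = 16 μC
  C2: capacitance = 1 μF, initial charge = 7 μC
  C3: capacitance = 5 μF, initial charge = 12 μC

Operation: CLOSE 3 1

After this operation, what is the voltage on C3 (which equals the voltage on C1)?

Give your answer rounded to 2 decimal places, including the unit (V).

Initial: C1(5μF, Q=16μC, V=3.20V), C2(1μF, Q=7μC, V=7.00V), C3(5μF, Q=12μC, V=2.40V)
Op 1: CLOSE 3-1: Q_total=28.00, C_total=10.00, V=2.80; Q3=14.00, Q1=14.00; dissipated=0.800

Answer: 2.80 V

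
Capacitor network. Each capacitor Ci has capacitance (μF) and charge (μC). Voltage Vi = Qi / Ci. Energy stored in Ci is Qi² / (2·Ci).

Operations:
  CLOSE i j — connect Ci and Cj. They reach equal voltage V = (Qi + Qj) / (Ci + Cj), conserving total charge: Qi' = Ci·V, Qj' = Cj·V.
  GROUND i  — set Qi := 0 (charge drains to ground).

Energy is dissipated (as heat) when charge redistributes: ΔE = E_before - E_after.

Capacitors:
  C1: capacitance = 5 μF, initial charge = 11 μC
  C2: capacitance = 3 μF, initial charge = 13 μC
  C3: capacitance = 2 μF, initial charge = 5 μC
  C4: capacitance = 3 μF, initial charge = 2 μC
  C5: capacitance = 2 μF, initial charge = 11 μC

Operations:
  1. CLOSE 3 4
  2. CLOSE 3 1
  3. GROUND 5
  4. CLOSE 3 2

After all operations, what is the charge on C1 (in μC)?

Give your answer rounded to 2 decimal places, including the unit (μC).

Initial: C1(5μF, Q=11μC, V=2.20V), C2(3μF, Q=13μC, V=4.33V), C3(2μF, Q=5μC, V=2.50V), C4(3μF, Q=2μC, V=0.67V), C5(2μF, Q=11μC, V=5.50V)
Op 1: CLOSE 3-4: Q_total=7.00, C_total=5.00, V=1.40; Q3=2.80, Q4=4.20; dissipated=2.017
Op 2: CLOSE 3-1: Q_total=13.80, C_total=7.00, V=1.97; Q3=3.94, Q1=9.86; dissipated=0.457
Op 3: GROUND 5: Q5=0; energy lost=30.250
Op 4: CLOSE 3-2: Q_total=16.94, C_total=5.00, V=3.39; Q3=6.78, Q2=10.17; dissipated=3.347
Final charges: Q1=9.86, Q2=10.17, Q3=6.78, Q4=4.20, Q5=0.00

Answer: 9.86 μC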